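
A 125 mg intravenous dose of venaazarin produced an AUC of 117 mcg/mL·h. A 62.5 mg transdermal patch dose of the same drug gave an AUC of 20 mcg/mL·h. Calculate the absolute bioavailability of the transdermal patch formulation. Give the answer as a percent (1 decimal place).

F = 34.2%

F = (AUC_ev / D_ev) / (AUC_iv / D_iv)
  = (20/62.5) / (117/125)
  = 0.32 / 0.936 = 0.3419
  = 34.19%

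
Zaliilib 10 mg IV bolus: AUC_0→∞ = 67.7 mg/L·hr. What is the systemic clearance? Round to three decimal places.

CL = 0.148 L/hr

CL = Dose_iv / AUC_0→∞
   = 10 / 67.7 = 0.14771 L/hr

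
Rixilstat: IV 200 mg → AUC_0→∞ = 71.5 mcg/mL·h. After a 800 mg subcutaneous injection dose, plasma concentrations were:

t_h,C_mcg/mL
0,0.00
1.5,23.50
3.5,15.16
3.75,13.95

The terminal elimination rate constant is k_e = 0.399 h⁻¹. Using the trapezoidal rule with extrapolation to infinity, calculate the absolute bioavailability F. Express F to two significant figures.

F = 0.33

Trapezoidal AUC_0→3.75 (subcutaneous injection):
  [0→1.5]: (0.00+23.50)/2 × 1.5 = 17.625
  [1.5→3.5]: (23.50+15.16)/2 × 2 = 38.66
  [3.5→3.75]: (15.16+13.95)/2 × 0.25 = 3.63875
  Sum = 59.92375 mcg/mL·h
Tail: C_last/k_e = 13.95/0.399 = 34.962
AUC_0→∞ (subcutaneous injection) = 59.92375 + 34.962 = 94.88575 mcg/mL·h
F = (AUC_ev/D_ev)/(AUC_iv/D_iv) = (94.88575/800)/(71.5/200) = 0.118607/0.3575 = 0.3318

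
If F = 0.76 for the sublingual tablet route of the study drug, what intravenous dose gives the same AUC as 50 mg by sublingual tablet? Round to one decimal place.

D_iv = 38.0 mg

Systemic exposure from an extravascular dose = F × D_ev, so the equivalent IV dose is F × D_ev.
D_iv = F × D_ev = 0.76 × 50 = 38 mg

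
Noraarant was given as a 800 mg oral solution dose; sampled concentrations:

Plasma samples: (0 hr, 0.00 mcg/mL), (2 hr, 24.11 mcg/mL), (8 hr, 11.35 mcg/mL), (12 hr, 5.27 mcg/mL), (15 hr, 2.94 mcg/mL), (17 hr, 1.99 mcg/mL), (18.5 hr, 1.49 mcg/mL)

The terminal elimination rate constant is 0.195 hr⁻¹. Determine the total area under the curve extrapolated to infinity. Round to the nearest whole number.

Trapezoidal AUC_0→18.5:
  [0→2]: (0.00+24.11)/2 × 2 = 24.11
  [2→8]: (24.11+11.35)/2 × 6 = 106.38
  [8→12]: (11.35+5.27)/2 × 4 = 33.24
  [12→15]: (5.27+2.94)/2 × 3 = 12.315
  [15→17]: (2.94+1.99)/2 × 2 = 4.93
  [17→18.5]: (1.99+1.49)/2 × 1.5 = 2.61
  Sum = 183.585 mcg/mL·hr
Extrapolated tail: C_last / k_e = 1.49 / 0.195 = 7.641
AUC_0→∞ = 183.585 + 7.641 = 191.226 mcg/mL·hr

AUC = 191 mcg/mL·hr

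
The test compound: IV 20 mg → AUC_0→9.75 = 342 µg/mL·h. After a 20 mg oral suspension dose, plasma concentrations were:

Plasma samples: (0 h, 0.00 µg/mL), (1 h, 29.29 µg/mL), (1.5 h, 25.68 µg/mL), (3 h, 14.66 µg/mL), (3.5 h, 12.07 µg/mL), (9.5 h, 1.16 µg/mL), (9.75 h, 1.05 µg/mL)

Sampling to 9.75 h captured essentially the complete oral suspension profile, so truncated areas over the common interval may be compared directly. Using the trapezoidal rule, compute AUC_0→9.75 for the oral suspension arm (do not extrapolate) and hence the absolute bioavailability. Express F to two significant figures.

F = 0.31

Trapezoidal AUC_0→9.75 (oral suspension):
  [0→1]: (0.00+29.29)/2 × 1 = 14.645
  [1→1.5]: (29.29+25.68)/2 × 0.5 = 13.7425
  [1.5→3]: (25.68+14.66)/2 × 1.5 = 30.255
  [3→3.5]: (14.66+12.07)/2 × 0.5 = 6.6825
  [3.5→9.5]: (12.07+1.16)/2 × 6 = 39.69
  [9.5→9.75]: (1.16+1.05)/2 × 0.25 = 0.27625
  Sum = 105.29125 µg/mL·h
F = (AUC_ev/D_ev)/(AUC_iv/D_iv) = (105.29125/20)/(342/20) = 5.2645625/17.1 = 0.3079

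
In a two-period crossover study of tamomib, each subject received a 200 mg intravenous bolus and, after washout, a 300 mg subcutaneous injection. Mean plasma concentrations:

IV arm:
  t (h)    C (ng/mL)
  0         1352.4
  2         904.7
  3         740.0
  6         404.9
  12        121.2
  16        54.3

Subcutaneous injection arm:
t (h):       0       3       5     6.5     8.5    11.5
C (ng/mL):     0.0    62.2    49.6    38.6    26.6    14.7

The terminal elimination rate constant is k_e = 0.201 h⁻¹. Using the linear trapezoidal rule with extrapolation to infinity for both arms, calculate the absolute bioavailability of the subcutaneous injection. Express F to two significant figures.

F = 0.045

Trapezoidal AUC_0→16 (IV):
  [0→2]: (1352.4+904.7)/2 × 2 = 2257.1
  [2→3]: (904.7+740.0)/2 × 1 = 822.35
  [3→6]: (740.0+404.9)/2 × 3 = 1717.35
  [6→12]: (404.9+121.2)/2 × 6 = 1578.3
  [12→16]: (121.2+54.3)/2 × 4 = 351.0
  Sum = 6726.1 ng/mL·h
IV tail: 54.3/0.201 = 270.149; AUC_iv,0→∞ = 6726.1 + 270.149 = 6996.249 ng/mL·h
Trapezoidal AUC_0→11.5 (subcutaneous injection):
  [0→3]: (0.0+62.2)/2 × 3 = 93.3
  [3→5]: (62.2+49.6)/2 × 2 = 111.8
  [5→6.5]: (49.6+38.6)/2 × 1.5 = 66.15
  [6.5→8.5]: (38.6+26.6)/2 × 2 = 65.2
  [8.5→11.5]: (26.6+14.7)/2 × 3 = 61.95
  Sum = 398.4 ng/mL·h
subcutaneous injection tail: 14.7/0.201 = 73.134; AUC_ev,0→∞ = 398.4 + 73.134 = 471.534 ng/mL·h
F = (AUC_ev/D_ev)/(AUC_iv/D_iv) = (471.534/300)/(6996.249/200) = 1.57178/34.981245 = 0.0449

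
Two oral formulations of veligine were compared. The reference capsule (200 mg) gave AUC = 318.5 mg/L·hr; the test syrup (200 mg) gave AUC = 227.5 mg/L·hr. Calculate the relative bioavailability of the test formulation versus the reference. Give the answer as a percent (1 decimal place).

F_rel = 71.4%

F_rel = (AUC_test/D_test) / (AUC_ref/D_ref)
      = (227.5/200) / (318.5/200)
      = 1.1375 / 1.5925 = 0.7143 = 71.43%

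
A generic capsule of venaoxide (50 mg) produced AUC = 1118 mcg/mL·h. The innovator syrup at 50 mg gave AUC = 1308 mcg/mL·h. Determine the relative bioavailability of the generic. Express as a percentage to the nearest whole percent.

F_rel = 85%

F_rel = (AUC_test/D_test) / (AUC_ref/D_ref)
      = (1118/50) / (1308/50)
      = 22.36 / 26.16 = 0.8547 = 85.47%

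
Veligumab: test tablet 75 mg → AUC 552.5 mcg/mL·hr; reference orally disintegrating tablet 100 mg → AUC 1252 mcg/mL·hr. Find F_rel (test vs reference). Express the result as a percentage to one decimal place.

F_rel = (AUC_test/D_test) / (AUC_ref/D_ref)
      = (552.5/75) / (1252/100)
      = 7.36667 / 12.52 = 0.5884 = 58.84%

F_rel = 58.8%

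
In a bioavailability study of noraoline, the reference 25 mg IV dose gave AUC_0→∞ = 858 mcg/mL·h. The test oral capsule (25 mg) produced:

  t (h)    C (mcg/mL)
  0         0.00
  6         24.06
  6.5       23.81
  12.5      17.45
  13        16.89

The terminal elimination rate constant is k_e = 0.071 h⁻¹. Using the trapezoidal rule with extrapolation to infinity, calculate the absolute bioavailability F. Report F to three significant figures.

F = 0.530

Trapezoidal AUC_0→13 (oral capsule):
  [0→6]: (0.00+24.06)/2 × 6 = 72.18
  [6→6.5]: (24.06+23.81)/2 × 0.5 = 11.9675
  [6.5→12.5]: (23.81+17.45)/2 × 6 = 123.78
  [12.5→13]: (17.45+16.89)/2 × 0.5 = 8.585
  Sum = 216.5125 mcg/mL·h
Tail: C_last/k_e = 16.89/0.071 = 237.887
AUC_0→∞ (oral capsule) = 216.5125 + 237.887 = 454.3995 mcg/mL·h
F = (AUC_ev/D_ev)/(AUC_iv/D_iv) = (454.3995/25)/(858/25) = 18.17598/34.32 = 0.5296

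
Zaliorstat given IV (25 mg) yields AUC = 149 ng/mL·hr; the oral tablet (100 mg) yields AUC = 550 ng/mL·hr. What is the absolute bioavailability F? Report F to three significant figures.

F = 0.923

F = (AUC_ev / D_ev) / (AUC_iv / D_iv)
  = (550/100) / (149/25)
  = 5.5 / 5.96 = 0.9228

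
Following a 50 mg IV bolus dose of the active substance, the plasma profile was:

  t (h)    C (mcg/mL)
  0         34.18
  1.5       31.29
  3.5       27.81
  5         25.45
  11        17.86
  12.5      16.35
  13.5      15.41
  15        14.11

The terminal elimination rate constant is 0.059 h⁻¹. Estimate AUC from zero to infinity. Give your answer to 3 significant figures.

AUC = 581 mcg/mL·h

Trapezoidal AUC_0→15:
  [0→1.5]: (34.18+31.29)/2 × 1.5 = 49.1025
  [1.5→3.5]: (31.29+27.81)/2 × 2 = 59.1
  [3.5→5]: (27.81+25.45)/2 × 1.5 = 39.945
  [5→11]: (25.45+17.86)/2 × 6 = 129.93
  [11→12.5]: (17.86+16.35)/2 × 1.5 = 25.6575
  [12.5→13.5]: (16.35+15.41)/2 × 1 = 15.88
  [13.5→15]: (15.41+14.11)/2 × 1.5 = 22.14
  Sum = 341.755 mcg/mL·h
Extrapolated tail: C_last / k_e = 14.11 / 0.059 = 239.153
AUC_0→∞ = 341.755 + 239.153 = 580.908 mcg/mL·h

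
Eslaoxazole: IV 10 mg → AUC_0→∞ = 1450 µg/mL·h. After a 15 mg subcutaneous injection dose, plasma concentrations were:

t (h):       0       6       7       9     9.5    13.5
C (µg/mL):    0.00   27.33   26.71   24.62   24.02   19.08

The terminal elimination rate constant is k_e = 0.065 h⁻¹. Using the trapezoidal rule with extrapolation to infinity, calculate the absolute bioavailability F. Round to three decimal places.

F = 0.254

Trapezoidal AUC_0→13.5 (subcutaneous injection):
  [0→6]: (0.00+27.33)/2 × 6 = 81.99
  [6→7]: (27.33+26.71)/2 × 1 = 27.02
  [7→9]: (26.71+24.62)/2 × 2 = 51.33
  [9→9.5]: (24.62+24.02)/2 × 0.5 = 12.16
  [9.5→13.5]: (24.02+19.08)/2 × 4 = 86.2
  Sum = 258.7 µg/mL·h
Tail: C_last/k_e = 19.08/0.065 = 293.538
AUC_0→∞ (subcutaneous injection) = 258.7 + 293.538 = 552.238 µg/mL·h
F = (AUC_ev/D_ev)/(AUC_iv/D_iv) = (552.238/15)/(1450/10) = 36.8159/145 = 0.2539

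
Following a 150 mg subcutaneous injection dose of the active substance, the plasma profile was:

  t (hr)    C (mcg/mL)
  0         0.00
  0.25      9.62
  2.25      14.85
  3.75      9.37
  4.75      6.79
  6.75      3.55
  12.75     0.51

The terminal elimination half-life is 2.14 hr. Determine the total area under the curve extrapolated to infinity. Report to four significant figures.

AUC = 76.01 mcg/mL·hr

Trapezoidal AUC_0→12.75:
  [0→0.25]: (0.00+9.62)/2 × 0.25 = 1.2025
  [0.25→2.25]: (9.62+14.85)/2 × 2 = 24.47
  [2.25→3.75]: (14.85+9.37)/2 × 1.5 = 18.165
  [3.75→4.75]: (9.37+6.79)/2 × 1 = 8.08
  [4.75→6.75]: (6.79+3.55)/2 × 2 = 10.34
  [6.75→12.75]: (3.55+0.51)/2 × 6 = 12.18
  Sum = 74.4375 mcg/mL·hr
k_e = ln2 / t½ = 0.693147 / 2.14 = 0.3239 hr^-1
Extrapolated tail: C_last / k_e = 0.51 / 0.3239 = 1.575
AUC_0→∞ = 74.4375 + 1.575 = 76.0125 mcg/mL·hr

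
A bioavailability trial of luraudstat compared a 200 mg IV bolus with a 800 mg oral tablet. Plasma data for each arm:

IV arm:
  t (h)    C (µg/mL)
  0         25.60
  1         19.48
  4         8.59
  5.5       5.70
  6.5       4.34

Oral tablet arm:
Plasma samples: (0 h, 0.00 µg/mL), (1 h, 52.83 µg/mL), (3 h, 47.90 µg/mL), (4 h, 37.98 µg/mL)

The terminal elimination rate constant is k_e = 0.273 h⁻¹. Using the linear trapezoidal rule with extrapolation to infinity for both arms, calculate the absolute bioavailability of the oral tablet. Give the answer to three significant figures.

Trapezoidal AUC_0→6.5 (IV):
  [0→1]: (25.60+19.48)/2 × 1 = 22.54
  [1→4]: (19.48+8.59)/2 × 3 = 42.105
  [4→5.5]: (8.59+5.70)/2 × 1.5 = 10.7175
  [5.5→6.5]: (5.70+4.34)/2 × 1 = 5.02
  Sum = 80.3825 µg/mL·h
IV tail: 4.34/0.273 = 15.897; AUC_iv,0→∞ = 80.3825 + 15.897 = 96.2795 µg/mL·h
Trapezoidal AUC_0→4 (oral tablet):
  [0→1]: (0.00+52.83)/2 × 1 = 26.415
  [1→3]: (52.83+47.90)/2 × 2 = 100.73
  [3→4]: (47.90+37.98)/2 × 1 = 42.94
  Sum = 170.085 µg/mL·h
oral tablet tail: 37.98/0.273 = 139.121; AUC_ev,0→∞ = 170.085 + 139.121 = 309.206 µg/mL·h
F = (AUC_ev/D_ev)/(AUC_iv/D_iv) = (309.206/800)/(96.2795/200) = 0.3865075/0.4813975 = 0.8029

F = 0.803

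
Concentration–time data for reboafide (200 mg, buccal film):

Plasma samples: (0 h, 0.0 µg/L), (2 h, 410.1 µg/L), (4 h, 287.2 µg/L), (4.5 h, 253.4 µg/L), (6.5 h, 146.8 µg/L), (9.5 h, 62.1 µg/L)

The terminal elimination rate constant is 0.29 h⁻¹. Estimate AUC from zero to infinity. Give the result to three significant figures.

AUC = 2170 µg/L·h

Trapezoidal AUC_0→9.5:
  [0→2]: (0.0+410.1)/2 × 2 = 410.1
  [2→4]: (410.1+287.2)/2 × 2 = 697.3
  [4→4.5]: (287.2+253.4)/2 × 0.5 = 135.15
  [4.5→6.5]: (253.4+146.8)/2 × 2 = 400.2
  [6.5→9.5]: (146.8+62.1)/2 × 3 = 313.35
  Sum = 1956.1 µg/L·h
Extrapolated tail: C_last / k_e = 62.1 / 0.29 = 214.138
AUC_0→∞ = 1956.1 + 214.138 = 2170.238 µg/L·h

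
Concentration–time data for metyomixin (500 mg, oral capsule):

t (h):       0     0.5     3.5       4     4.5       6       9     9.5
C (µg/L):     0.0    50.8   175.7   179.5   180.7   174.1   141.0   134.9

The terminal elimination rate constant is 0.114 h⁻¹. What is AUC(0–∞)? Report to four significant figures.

Trapezoidal AUC_0→9.5:
  [0→0.5]: (0.0+50.8)/2 × 0.5 = 12.7
  [0.5→3.5]: (50.8+175.7)/2 × 3 = 339.75
  [3.5→4]: (175.7+179.5)/2 × 0.5 = 88.8
  [4→4.5]: (179.5+180.7)/2 × 0.5 = 90.05
  [4.5→6]: (180.7+174.1)/2 × 1.5 = 266.1
  [6→9]: (174.1+141.0)/2 × 3 = 472.65
  [9→9.5]: (141.0+134.9)/2 × 0.5 = 68.975
  Sum = 1339.025 µg/L·h
Extrapolated tail: C_last / k_e = 134.9 / 0.114 = 1183.333
AUC_0→∞ = 1339.025 + 1183.333 = 2522.358 µg/L·h

AUC = 2522 µg/L·h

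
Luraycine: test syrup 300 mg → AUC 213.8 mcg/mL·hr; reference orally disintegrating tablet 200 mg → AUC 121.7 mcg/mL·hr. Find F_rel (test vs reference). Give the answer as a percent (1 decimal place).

F_rel = (AUC_test/D_test) / (AUC_ref/D_ref)
      = (213.8/300) / (121.7/200)
      = 0.712667 / 0.6085 = 1.1712 = 117.12%

F_rel = 117.1%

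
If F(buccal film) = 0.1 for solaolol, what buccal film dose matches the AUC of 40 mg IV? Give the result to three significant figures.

D_buccal = 400 mg

For equal systemic exposure: F × D_ev = D_iv
D_ev = D_iv / F = 40 / 0.1 = 400 mg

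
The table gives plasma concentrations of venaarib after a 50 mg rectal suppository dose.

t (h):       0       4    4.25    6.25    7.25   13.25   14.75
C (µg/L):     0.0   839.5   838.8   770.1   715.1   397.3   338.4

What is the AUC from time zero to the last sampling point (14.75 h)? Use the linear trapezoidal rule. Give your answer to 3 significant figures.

Trapezoidal AUC_0→14.75:
  [0→4]: (0.0+839.5)/2 × 4 = 1679.0
  [4→4.25]: (839.5+838.8)/2 × 0.25 = 209.7875
  [4.25→6.25]: (838.8+770.1)/2 × 2 = 1608.9
  [6.25→7.25]: (770.1+715.1)/2 × 1 = 742.6
  [7.25→13.25]: (715.1+397.3)/2 × 6 = 3337.2
  [13.25→14.75]: (397.3+338.4)/2 × 1.5 = 551.775
  Sum = 8129.2625 µg/L·h

AUC = 8130 µg/L·h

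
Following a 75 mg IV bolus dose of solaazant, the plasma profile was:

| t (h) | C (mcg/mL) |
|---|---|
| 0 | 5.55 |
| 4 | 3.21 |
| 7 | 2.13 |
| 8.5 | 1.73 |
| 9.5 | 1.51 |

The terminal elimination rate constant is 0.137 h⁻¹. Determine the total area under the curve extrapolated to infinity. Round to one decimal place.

Trapezoidal AUC_0→9.5:
  [0→4]: (5.55+3.21)/2 × 4 = 17.52
  [4→7]: (3.21+2.13)/2 × 3 = 8.01
  [7→8.5]: (2.13+1.73)/2 × 1.5 = 2.895
  [8.5→9.5]: (1.73+1.51)/2 × 1 = 1.62
  Sum = 30.045 mcg/mL·h
Extrapolated tail: C_last / k_e = 1.51 / 0.137 = 11.022
AUC_0→∞ = 30.045 + 11.022 = 41.067 mcg/mL·h

AUC = 41.1 mcg/mL·h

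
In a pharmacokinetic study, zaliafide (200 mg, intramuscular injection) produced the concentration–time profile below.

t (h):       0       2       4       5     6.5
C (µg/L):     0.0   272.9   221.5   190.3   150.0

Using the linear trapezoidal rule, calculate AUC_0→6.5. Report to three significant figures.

AUC = 1230 µg/L·h

Trapezoidal AUC_0→6.5:
  [0→2]: (0.0+272.9)/2 × 2 = 272.9
  [2→4]: (272.9+221.5)/2 × 2 = 494.4
  [4→5]: (221.5+190.3)/2 × 1 = 205.9
  [5→6.5]: (190.3+150.0)/2 × 1.5 = 255.225
  Sum = 1228.425 µg/L·h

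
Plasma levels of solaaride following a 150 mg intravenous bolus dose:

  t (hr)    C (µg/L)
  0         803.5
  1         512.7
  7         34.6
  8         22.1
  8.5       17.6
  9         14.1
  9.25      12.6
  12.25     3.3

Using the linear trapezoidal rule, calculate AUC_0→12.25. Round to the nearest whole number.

AUC = 2373 µg/L·hr

Trapezoidal AUC_0→12.25:
  [0→1]: (803.5+512.7)/2 × 1 = 658.1
  [1→7]: (512.7+34.6)/2 × 6 = 1641.9
  [7→8]: (34.6+22.1)/2 × 1 = 28.35
  [8→8.5]: (22.1+17.6)/2 × 0.5 = 9.925
  [8.5→9]: (17.6+14.1)/2 × 0.5 = 7.925
  [9→9.25]: (14.1+12.6)/2 × 0.25 = 3.3375
  [9.25→12.25]: (12.6+3.3)/2 × 3 = 23.85
  Sum = 2373.3875 µg/L·hr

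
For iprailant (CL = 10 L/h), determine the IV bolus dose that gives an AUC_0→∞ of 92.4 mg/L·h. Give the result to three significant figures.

Dose_iv = CL × AUC_0→∞
     = 10 × 92.4 = 924 mg

Dose = 924 mg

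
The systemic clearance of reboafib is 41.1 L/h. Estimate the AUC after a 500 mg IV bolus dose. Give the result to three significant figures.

AUC = 12.2 mg/L·h

AUC_0→∞ = Dose_iv / CL
        = 500 / 41.1 = 12.1655 mg/L·h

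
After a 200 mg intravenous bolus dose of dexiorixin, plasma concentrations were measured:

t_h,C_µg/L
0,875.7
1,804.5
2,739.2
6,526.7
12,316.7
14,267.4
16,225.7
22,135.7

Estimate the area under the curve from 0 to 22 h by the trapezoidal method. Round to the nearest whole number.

Trapezoidal AUC_0→22:
  [0→1]: (875.7+804.5)/2 × 1 = 840.1
  [1→2]: (804.5+739.2)/2 × 1 = 771.85
  [2→6]: (739.2+526.7)/2 × 4 = 2531.8
  [6→12]: (526.7+316.7)/2 × 6 = 2530.2
  [12→14]: (316.7+267.4)/2 × 2 = 584.1
  [14→16]: (267.4+225.7)/2 × 2 = 493.1
  [16→22]: (225.7+135.7)/2 × 6 = 1084.2
  Sum = 8835.35 µg/L·h

AUC = 8835 µg/L·h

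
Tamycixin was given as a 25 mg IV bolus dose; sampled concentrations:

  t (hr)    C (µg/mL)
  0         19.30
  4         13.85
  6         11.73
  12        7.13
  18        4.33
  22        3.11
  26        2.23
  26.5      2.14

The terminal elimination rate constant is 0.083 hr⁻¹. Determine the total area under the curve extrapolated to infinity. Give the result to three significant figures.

Trapezoidal AUC_0→26.5:
  [0→4]: (19.30+13.85)/2 × 4 = 66.3
  [4→6]: (13.85+11.73)/2 × 2 = 25.58
  [6→12]: (11.73+7.13)/2 × 6 = 56.58
  [12→18]: (7.13+4.33)/2 × 6 = 34.38
  [18→22]: (4.33+3.11)/2 × 4 = 14.88
  [22→26]: (3.11+2.23)/2 × 4 = 10.68
  [26→26.5]: (2.23+2.14)/2 × 0.5 = 1.0925
  Sum = 209.4925 µg/mL·hr
Extrapolated tail: C_last / k_e = 2.14 / 0.083 = 25.783
AUC_0→∞ = 209.4925 + 25.783 = 235.2755 µg/mL·hr

AUC = 235 µg/mL·hr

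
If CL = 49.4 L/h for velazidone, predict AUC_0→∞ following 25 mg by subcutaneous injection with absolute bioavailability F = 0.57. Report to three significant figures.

AUC_0→∞ = F × Dose / CL
        = 0.57 × 25 / 49.4 = 0.288462 mg/L·h

AUC = 0.288 mg/L·h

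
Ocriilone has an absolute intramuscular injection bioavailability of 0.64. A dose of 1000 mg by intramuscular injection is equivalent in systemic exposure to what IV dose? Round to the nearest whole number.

Systemic exposure from an extravascular dose = F × D_ev, so the equivalent IV dose is F × D_ev.
D_iv = F × D_ev = 0.64 × 1000 = 640 mg

D_iv = 640 mg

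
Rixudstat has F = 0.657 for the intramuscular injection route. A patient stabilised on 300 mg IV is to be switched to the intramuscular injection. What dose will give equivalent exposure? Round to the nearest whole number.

D_intramuscular = 457 mg

For equal systemic exposure: F × D_ev = D_iv
D_ev = D_iv / F = 300 / 0.657 = 456.621 mg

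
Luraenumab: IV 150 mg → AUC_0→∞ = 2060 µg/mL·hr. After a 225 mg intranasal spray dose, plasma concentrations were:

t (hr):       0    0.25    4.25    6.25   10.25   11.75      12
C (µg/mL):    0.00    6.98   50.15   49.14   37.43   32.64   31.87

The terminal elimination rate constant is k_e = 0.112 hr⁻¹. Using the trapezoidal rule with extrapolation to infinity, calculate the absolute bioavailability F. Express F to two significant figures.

Trapezoidal AUC_0→12 (intranasal spray):
  [0→0.25]: (0.00+6.98)/2 × 0.25 = 0.8725
  [0.25→4.25]: (6.98+50.15)/2 × 4 = 114.26
  [4.25→6.25]: (50.15+49.14)/2 × 2 = 99.29
  [6.25→10.25]: (49.14+37.43)/2 × 4 = 173.14
  [10.25→11.75]: (37.43+32.64)/2 × 1.5 = 52.5525
  [11.75→12]: (32.64+31.87)/2 × 0.25 = 8.06375
  Sum = 448.17875 µg/mL·hr
Tail: C_last/k_e = 31.87/0.112 = 284.554
AUC_0→∞ (intranasal spray) = 448.17875 + 284.554 = 732.73275 µg/mL·hr
F = (AUC_ev/D_ev)/(AUC_iv/D_iv) = (732.73275/225)/(2060/150) = 3.25659/13.7333 = 0.2371

F = 0.24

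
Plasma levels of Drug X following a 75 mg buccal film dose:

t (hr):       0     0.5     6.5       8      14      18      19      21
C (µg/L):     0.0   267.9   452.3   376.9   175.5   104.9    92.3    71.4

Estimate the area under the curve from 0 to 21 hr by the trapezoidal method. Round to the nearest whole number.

Trapezoidal AUC_0→21:
  [0→0.5]: (0.0+267.9)/2 × 0.5 = 66.975
  [0.5→6.5]: (267.9+452.3)/2 × 6 = 2160.6
  [6.5→8]: (452.3+376.9)/2 × 1.5 = 621.9
  [8→14]: (376.9+175.5)/2 × 6 = 1657.2
  [14→18]: (175.5+104.9)/2 × 4 = 560.8
  [18→19]: (104.9+92.3)/2 × 1 = 98.6
  [19→21]: (92.3+71.4)/2 × 2 = 163.7
  Sum = 5329.775 µg/L·hr

AUC = 5330 µg/L·hr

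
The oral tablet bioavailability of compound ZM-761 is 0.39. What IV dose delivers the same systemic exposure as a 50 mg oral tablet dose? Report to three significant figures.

D_iv = 19.5 mg

Systemic exposure from an extravascular dose = F × D_ev, so the equivalent IV dose is F × D_ev.
D_iv = F × D_ev = 0.39 × 50 = 19.5 mg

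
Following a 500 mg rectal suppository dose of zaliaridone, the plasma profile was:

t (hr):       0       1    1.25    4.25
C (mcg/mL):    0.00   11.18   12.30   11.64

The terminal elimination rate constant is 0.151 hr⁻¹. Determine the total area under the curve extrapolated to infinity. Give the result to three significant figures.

AUC = 122 mcg/mL·hr

Trapezoidal AUC_0→4.25:
  [0→1]: (0.00+11.18)/2 × 1 = 5.59
  [1→1.25]: (11.18+12.30)/2 × 0.25 = 2.935
  [1.25→4.25]: (12.30+11.64)/2 × 3 = 35.91
  Sum = 44.435 mcg/mL·hr
Extrapolated tail: C_last / k_e = 11.64 / 0.151 = 77.086
AUC_0→∞ = 44.435 + 77.086 = 121.521 mcg/mL·hr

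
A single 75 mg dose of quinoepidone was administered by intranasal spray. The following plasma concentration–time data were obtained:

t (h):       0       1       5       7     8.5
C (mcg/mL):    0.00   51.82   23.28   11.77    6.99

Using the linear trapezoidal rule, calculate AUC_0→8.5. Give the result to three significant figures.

Trapezoidal AUC_0→8.5:
  [0→1]: (0.00+51.82)/2 × 1 = 25.91
  [1→5]: (51.82+23.28)/2 × 4 = 150.2
  [5→7]: (23.28+11.77)/2 × 2 = 35.05
  [7→8.5]: (11.77+6.99)/2 × 1.5 = 14.07
  Sum = 225.23 mcg/mL·h

AUC = 225 mcg/mL·h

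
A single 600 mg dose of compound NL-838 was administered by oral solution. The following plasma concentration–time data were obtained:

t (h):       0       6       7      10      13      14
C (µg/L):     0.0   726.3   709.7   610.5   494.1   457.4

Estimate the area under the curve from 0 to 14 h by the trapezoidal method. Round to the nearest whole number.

AUC = 7010 µg/L·h

Trapezoidal AUC_0→14:
  [0→6]: (0.0+726.3)/2 × 6 = 2178.9
  [6→7]: (726.3+709.7)/2 × 1 = 718.0
  [7→10]: (709.7+610.5)/2 × 3 = 1980.3
  [10→13]: (610.5+494.1)/2 × 3 = 1656.9
  [13→14]: (494.1+457.4)/2 × 1 = 475.75
  Sum = 7009.85 µg/L·h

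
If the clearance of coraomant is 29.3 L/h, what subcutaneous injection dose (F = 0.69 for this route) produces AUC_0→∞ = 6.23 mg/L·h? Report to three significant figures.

Dose = 265 mg

Dose = CL × AUC_0→∞ / F
     = 29.3 × 6.23 / 0.69 = 264.549 mg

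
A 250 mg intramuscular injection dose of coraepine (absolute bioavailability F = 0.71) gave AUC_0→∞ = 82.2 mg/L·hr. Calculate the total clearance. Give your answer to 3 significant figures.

CL = 2.16 L/hr

CL = F × Dose / AUC_0→∞
   = 0.71 × 250 / 82.2 = 2.15937 L/hr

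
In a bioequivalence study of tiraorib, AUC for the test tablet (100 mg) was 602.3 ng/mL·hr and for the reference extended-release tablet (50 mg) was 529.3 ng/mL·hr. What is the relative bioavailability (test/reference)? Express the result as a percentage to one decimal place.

F_rel = 56.9%

F_rel = (AUC_test/D_test) / (AUC_ref/D_ref)
      = (602.3/100) / (529.3/50)
      = 6.023 / 10.586 = 0.5690 = 56.90%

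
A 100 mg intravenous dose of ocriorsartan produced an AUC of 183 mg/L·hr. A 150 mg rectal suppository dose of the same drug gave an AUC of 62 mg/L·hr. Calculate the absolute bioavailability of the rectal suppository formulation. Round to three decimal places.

F = 0.226

F = (AUC_ev / D_ev) / (AUC_iv / D_iv)
  = (62/150) / (183/100)
  = 0.413333 / 1.83 = 0.2259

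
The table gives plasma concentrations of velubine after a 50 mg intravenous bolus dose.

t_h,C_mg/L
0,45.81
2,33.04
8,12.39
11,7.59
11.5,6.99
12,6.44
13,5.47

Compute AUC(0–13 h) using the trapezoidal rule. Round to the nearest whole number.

AUC = 258 mg/L·h

Trapezoidal AUC_0→13:
  [0→2]: (45.81+33.04)/2 × 2 = 78.85
  [2→8]: (33.04+12.39)/2 × 6 = 136.29
  [8→11]: (12.39+7.59)/2 × 3 = 29.97
  [11→11.5]: (7.59+6.99)/2 × 0.5 = 3.645
  [11.5→12]: (6.99+6.44)/2 × 0.5 = 3.3575
  [12→13]: (6.44+5.47)/2 × 1 = 5.955
  Sum = 258.0675 mg/L·h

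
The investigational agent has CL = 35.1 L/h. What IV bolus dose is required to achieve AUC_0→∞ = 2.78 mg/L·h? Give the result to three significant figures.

Dose_iv = CL × AUC_0→∞
     = 35.1 × 2.78 = 97.578 mg

Dose = 97.6 mg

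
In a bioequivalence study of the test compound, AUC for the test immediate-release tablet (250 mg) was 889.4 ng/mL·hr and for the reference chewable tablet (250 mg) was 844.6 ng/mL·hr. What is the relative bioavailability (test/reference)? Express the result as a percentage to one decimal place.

F_rel = 105.3%

F_rel = (AUC_test/D_test) / (AUC_ref/D_ref)
      = (889.4/250) / (844.6/250)
      = 3.5576 / 3.3784 = 1.0530 = 105.30%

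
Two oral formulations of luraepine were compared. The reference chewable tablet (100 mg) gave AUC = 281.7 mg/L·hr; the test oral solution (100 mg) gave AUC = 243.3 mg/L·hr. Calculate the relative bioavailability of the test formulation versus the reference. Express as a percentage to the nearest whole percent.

F_rel = 86%

F_rel = (AUC_test/D_test) / (AUC_ref/D_ref)
      = (243.3/100) / (281.7/100)
      = 2.433 / 2.817 = 0.8637 = 86.37%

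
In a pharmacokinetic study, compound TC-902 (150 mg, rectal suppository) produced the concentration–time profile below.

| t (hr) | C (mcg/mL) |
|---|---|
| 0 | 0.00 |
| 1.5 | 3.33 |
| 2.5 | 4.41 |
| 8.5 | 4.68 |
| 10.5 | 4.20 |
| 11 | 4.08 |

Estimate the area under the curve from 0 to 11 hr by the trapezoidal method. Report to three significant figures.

Trapezoidal AUC_0→11:
  [0→1.5]: (0.00+3.33)/2 × 1.5 = 2.4975
  [1.5→2.5]: (3.33+4.41)/2 × 1 = 3.87
  [2.5→8.5]: (4.41+4.68)/2 × 6 = 27.27
  [8.5→10.5]: (4.68+4.20)/2 × 2 = 8.88
  [10.5→11]: (4.20+4.08)/2 × 0.5 = 2.07
  Sum = 44.5875 mcg/mL·hr

AUC = 44.6 mcg/mL·hr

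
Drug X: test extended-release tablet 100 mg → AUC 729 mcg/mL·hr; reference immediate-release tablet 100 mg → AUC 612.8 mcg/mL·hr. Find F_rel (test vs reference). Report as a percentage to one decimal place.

F_rel = (AUC_test/D_test) / (AUC_ref/D_ref)
      = (729/100) / (612.8/100)
      = 7.29 / 6.128 = 1.1896 = 118.96%

F_rel = 119.0%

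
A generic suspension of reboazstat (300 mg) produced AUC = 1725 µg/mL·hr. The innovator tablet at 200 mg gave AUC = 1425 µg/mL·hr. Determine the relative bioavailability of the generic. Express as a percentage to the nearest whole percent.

F_rel = 81%

F_rel = (AUC_test/D_test) / (AUC_ref/D_ref)
      = (1725/300) / (1425/200)
      = 5.75 / 7.125 = 0.8070 = 80.70%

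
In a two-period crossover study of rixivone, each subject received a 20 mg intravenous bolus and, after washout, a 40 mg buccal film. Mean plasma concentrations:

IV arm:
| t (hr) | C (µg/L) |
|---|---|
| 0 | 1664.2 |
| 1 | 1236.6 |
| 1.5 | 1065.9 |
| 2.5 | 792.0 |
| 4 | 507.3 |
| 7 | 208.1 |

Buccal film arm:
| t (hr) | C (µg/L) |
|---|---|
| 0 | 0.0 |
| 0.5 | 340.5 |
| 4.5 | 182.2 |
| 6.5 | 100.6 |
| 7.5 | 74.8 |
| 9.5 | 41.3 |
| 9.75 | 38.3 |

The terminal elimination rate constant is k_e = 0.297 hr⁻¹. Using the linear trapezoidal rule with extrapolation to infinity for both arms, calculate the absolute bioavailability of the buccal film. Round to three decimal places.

Trapezoidal AUC_0→7 (IV):
  [0→1]: (1664.2+1236.6)/2 × 1 = 1450.4
  [1→1.5]: (1236.6+1065.9)/2 × 0.5 = 575.625
  [1.5→2.5]: (1065.9+792.0)/2 × 1 = 928.95
  [2.5→4]: (792.0+507.3)/2 × 1.5 = 974.475
  [4→7]: (507.3+208.1)/2 × 3 = 1073.1
  Sum = 5002.55 µg/L·hr
IV tail: 208.1/0.297 = 700.673; AUC_iv,0→∞ = 5002.55 + 700.673 = 5703.223 µg/L·hr
Trapezoidal AUC_0→9.75 (buccal film):
  [0→0.5]: (0.0+340.5)/2 × 0.5 = 85.125
  [0.5→4.5]: (340.5+182.2)/2 × 4 = 1045.4
  [4.5→6.5]: (182.2+100.6)/2 × 2 = 282.8
  [6.5→7.5]: (100.6+74.8)/2 × 1 = 87.7
  [7.5→9.5]: (74.8+41.3)/2 × 2 = 116.1
  [9.5→9.75]: (41.3+38.3)/2 × 0.25 = 9.95
  Sum = 1627.075 µg/L·hr
buccal film tail: 38.3/0.297 = 128.956; AUC_ev,0→∞ = 1627.075 + 128.956 = 1756.031 µg/L·hr
F = (AUC_ev/D_ev)/(AUC_iv/D_iv) = (1756.031/40)/(5703.223/20) = 43.900775/285.16115 = 0.1540

F = 0.154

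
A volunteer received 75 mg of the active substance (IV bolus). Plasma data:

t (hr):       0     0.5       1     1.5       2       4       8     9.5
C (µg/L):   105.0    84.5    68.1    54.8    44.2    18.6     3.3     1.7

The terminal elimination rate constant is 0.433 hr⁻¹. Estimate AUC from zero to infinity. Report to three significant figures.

Trapezoidal AUC_0→9.5:
  [0→0.5]: (105.0+84.5)/2 × 0.5 = 47.375
  [0.5→1]: (84.5+68.1)/2 × 0.5 = 38.15
  [1→1.5]: (68.1+54.8)/2 × 0.5 = 30.725
  [1.5→2]: (54.8+44.2)/2 × 0.5 = 24.75
  [2→4]: (44.2+18.6)/2 × 2 = 62.8
  [4→8]: (18.6+3.3)/2 × 4 = 43.8
  [8→9.5]: (3.3+1.7)/2 × 1.5 = 3.75
  Sum = 251.35 µg/L·hr
Extrapolated tail: C_last / k_e = 1.7 / 0.433 = 3.926
AUC_0→∞ = 251.35 + 3.926 = 255.276 µg/L·hr

AUC = 255 µg/L·hr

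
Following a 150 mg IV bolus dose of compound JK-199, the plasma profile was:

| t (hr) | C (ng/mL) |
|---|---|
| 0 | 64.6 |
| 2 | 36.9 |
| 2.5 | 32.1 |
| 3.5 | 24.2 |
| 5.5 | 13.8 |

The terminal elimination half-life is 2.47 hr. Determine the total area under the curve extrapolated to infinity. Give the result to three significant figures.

Trapezoidal AUC_0→5.5:
  [0→2]: (64.6+36.9)/2 × 2 = 101.5
  [2→2.5]: (36.9+32.1)/2 × 0.5 = 17.25
  [2.5→3.5]: (32.1+24.2)/2 × 1 = 28.15
  [3.5→5.5]: (24.2+13.8)/2 × 2 = 38.0
  Sum = 184.9 ng/mL·hr
k_e = ln2 / t½ = 0.693147 / 2.47 = 0.2806 hr^-1
Extrapolated tail: C_last / k_e = 13.8 / 0.2806 = 49.180
AUC_0→∞ = 184.9 + 49.180 = 234.08 ng/mL·hr

AUC = 234 ng/mL·hr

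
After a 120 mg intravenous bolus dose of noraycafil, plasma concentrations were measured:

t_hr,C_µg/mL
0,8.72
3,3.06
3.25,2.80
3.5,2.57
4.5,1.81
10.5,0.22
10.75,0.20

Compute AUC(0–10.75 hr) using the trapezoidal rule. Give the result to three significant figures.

AUC = 27.4 µg/mL·hr

Trapezoidal AUC_0→10.75:
  [0→3]: (8.72+3.06)/2 × 3 = 17.67
  [3→3.25]: (3.06+2.80)/2 × 0.25 = 0.7325
  [3.25→3.5]: (2.80+2.57)/2 × 0.25 = 0.67125
  [3.5→4.5]: (2.57+1.81)/2 × 1 = 2.19
  [4.5→10.5]: (1.81+0.22)/2 × 6 = 6.09
  [10.5→10.75]: (0.22+0.20)/2 × 0.25 = 0.0525
  Sum = 27.40625 µg/mL·hr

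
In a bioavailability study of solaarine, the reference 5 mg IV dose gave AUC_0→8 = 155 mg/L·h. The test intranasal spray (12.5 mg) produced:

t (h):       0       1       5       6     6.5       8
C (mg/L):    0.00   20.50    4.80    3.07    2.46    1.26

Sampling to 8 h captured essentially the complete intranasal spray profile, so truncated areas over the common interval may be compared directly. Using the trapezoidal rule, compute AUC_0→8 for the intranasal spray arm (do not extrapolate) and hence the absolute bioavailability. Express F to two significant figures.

Trapezoidal AUC_0→8 (intranasal spray):
  [0→1]: (0.00+20.50)/2 × 1 = 10.25
  [1→5]: (20.50+4.80)/2 × 4 = 50.6
  [5→6]: (4.80+3.07)/2 × 1 = 3.935
  [6→6.5]: (3.07+2.46)/2 × 0.5 = 1.3825
  [6.5→8]: (2.46+1.26)/2 × 1.5 = 2.79
  Sum = 68.9575 mg/L·h
F = (AUC_ev/D_ev)/(AUC_iv/D_iv) = (68.9575/12.5)/(155/5) = 5.5166/31 = 0.1780

F = 0.18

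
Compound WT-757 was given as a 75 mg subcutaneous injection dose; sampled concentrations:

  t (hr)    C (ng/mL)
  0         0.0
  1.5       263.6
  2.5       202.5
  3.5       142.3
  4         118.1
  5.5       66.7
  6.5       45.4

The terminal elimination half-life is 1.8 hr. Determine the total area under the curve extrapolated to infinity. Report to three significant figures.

Trapezoidal AUC_0→6.5:
  [0→1.5]: (0.0+263.6)/2 × 1.5 = 197.7
  [1.5→2.5]: (263.6+202.5)/2 × 1 = 233.05
  [2.5→3.5]: (202.5+142.3)/2 × 1 = 172.4
  [3.5→4]: (142.3+118.1)/2 × 0.5 = 65.1
  [4→5.5]: (118.1+66.7)/2 × 1.5 = 138.6
  [5.5→6.5]: (66.7+45.4)/2 × 1 = 56.05
  Sum = 862.9 ng/mL·hr
k_e = ln2 / t½ = 0.693147 / 1.8 = 0.3851 hr^-1
Extrapolated tail: C_last / k_e = 45.4 / 0.3851 = 117.891
AUC_0→∞ = 862.9 + 117.891 = 980.791 ng/mL·hr

AUC = 981 ng/mL·hr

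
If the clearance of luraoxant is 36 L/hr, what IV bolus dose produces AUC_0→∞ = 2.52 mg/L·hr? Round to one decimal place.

Dose = 90.7 mg

Dose_iv = CL × AUC_0→∞
     = 36 × 2.52 = 90.72 mg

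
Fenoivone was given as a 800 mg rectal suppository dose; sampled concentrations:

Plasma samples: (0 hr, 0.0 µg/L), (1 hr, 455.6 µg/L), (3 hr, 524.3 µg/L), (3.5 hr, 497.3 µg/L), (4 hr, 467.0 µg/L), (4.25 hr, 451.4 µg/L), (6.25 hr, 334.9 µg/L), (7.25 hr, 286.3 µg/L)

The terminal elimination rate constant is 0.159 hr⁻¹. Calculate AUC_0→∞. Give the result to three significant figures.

AUC = 4720 µg/L·hr

Trapezoidal AUC_0→7.25:
  [0→1]: (0.0+455.6)/2 × 1 = 227.8
  [1→3]: (455.6+524.3)/2 × 2 = 979.9
  [3→3.5]: (524.3+497.3)/2 × 0.5 = 255.4
  [3.5→4]: (497.3+467.0)/2 × 0.5 = 241.075
  [4→4.25]: (467.0+451.4)/2 × 0.25 = 114.8
  [4.25→6.25]: (451.4+334.9)/2 × 2 = 786.3
  [6.25→7.25]: (334.9+286.3)/2 × 1 = 310.6
  Sum = 2915.875 µg/L·hr
Extrapolated tail: C_last / k_e = 286.3 / 0.159 = 1800.629
AUC_0→∞ = 2915.875 + 1800.629 = 4716.504 µg/L·hr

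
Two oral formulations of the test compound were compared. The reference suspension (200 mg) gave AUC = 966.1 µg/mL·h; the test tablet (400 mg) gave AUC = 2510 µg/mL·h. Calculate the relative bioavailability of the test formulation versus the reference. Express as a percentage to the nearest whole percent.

F_rel = (AUC_test/D_test) / (AUC_ref/D_ref)
      = (2510/400) / (966.1/200)
      = 6.275 / 4.8305 = 1.2990 = 129.90%

F_rel = 130%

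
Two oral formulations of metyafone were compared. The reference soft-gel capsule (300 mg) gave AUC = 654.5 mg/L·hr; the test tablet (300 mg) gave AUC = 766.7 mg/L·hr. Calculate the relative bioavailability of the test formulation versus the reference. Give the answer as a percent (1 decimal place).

F_rel = 117.1%

F_rel = (AUC_test/D_test) / (AUC_ref/D_ref)
      = (766.7/300) / (654.5/300)
      = 2.55567 / 2.18167 = 1.1714 = 117.14%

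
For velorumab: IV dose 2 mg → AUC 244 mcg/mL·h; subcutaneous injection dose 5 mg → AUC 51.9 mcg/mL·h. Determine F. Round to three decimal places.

F = 0.085

F = (AUC_ev / D_ev) / (AUC_iv / D_iv)
  = (51.9/5) / (244/2)
  = 10.38 / 122 = 0.0851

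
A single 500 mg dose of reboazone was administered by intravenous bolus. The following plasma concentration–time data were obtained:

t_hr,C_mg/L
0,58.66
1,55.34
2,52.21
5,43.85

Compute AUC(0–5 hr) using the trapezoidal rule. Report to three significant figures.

Trapezoidal AUC_0→5:
  [0→1]: (58.66+55.34)/2 × 1 = 57.0
  [1→2]: (55.34+52.21)/2 × 1 = 53.775
  [2→5]: (52.21+43.85)/2 × 3 = 144.09
  Sum = 254.865 mg/L·hr

AUC = 255 mg/L·hr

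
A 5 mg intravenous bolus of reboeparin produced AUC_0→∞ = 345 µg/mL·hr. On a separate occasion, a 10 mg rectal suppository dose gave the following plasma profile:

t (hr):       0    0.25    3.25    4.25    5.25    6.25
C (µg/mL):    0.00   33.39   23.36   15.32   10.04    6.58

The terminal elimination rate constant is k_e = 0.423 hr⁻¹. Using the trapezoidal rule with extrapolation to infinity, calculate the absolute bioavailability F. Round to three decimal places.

Trapezoidal AUC_0→6.25 (rectal suppository):
  [0→0.25]: (0.00+33.39)/2 × 0.25 = 4.17375
  [0.25→3.25]: (33.39+23.36)/2 × 3 = 85.125
  [3.25→4.25]: (23.36+15.32)/2 × 1 = 19.34
  [4.25→5.25]: (15.32+10.04)/2 × 1 = 12.68
  [5.25→6.25]: (10.04+6.58)/2 × 1 = 8.31
  Sum = 129.62875 µg/mL·hr
Tail: C_last/k_e = 6.58/0.423 = 15.556
AUC_0→∞ (rectal suppository) = 129.62875 + 15.556 = 145.18475 µg/mL·hr
F = (AUC_ev/D_ev)/(AUC_iv/D_iv) = (145.18475/10)/(345/5) = 14.518475/69 = 0.2104

F = 0.210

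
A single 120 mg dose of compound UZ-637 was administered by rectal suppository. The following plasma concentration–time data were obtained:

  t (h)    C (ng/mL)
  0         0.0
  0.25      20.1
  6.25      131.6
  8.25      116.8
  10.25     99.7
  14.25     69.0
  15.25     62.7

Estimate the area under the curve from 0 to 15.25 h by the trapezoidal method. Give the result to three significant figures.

Trapezoidal AUC_0→15.25:
  [0→0.25]: (0.0+20.1)/2 × 0.25 = 2.5125
  [0.25→6.25]: (20.1+131.6)/2 × 6 = 455.1
  [6.25→8.25]: (131.6+116.8)/2 × 2 = 248.4
  [8.25→10.25]: (116.8+99.7)/2 × 2 = 216.5
  [10.25→14.25]: (99.7+69.0)/2 × 4 = 337.4
  [14.25→15.25]: (69.0+62.7)/2 × 1 = 65.85
  Sum = 1325.7625 ng/mL·h

AUC = 1330 ng/mL·h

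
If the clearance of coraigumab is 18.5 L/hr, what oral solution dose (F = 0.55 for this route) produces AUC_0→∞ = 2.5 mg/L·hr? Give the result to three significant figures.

Dose = CL × AUC_0→∞ / F
     = 18.5 × 2.5 / 0.55 = 84.0909 mg

Dose = 84.1 mg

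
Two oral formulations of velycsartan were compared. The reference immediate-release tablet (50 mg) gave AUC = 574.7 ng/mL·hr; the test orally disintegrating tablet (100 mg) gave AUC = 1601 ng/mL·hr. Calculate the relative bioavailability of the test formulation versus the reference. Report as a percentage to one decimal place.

F_rel = (AUC_test/D_test) / (AUC_ref/D_ref)
      = (1601/100) / (574.7/50)
      = 16.01 / 11.494 = 1.3929 = 139.29%

F_rel = 139.3%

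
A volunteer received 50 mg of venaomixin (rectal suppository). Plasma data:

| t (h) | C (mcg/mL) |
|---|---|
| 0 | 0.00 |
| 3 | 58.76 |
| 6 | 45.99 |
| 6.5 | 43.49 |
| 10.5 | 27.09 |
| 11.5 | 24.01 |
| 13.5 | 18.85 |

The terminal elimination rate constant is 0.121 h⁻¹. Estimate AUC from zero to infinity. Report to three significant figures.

AUC = 633 mcg/mL·h

Trapezoidal AUC_0→13.5:
  [0→3]: (0.00+58.76)/2 × 3 = 88.14
  [3→6]: (58.76+45.99)/2 × 3 = 157.125
  [6→6.5]: (45.99+43.49)/2 × 0.5 = 22.37
  [6.5→10.5]: (43.49+27.09)/2 × 4 = 141.16
  [10.5→11.5]: (27.09+24.01)/2 × 1 = 25.55
  [11.5→13.5]: (24.01+18.85)/2 × 2 = 42.86
  Sum = 477.205 mcg/mL·h
Extrapolated tail: C_last / k_e = 18.85 / 0.121 = 155.785
AUC_0→∞ = 477.205 + 155.785 = 632.99 mcg/mL·h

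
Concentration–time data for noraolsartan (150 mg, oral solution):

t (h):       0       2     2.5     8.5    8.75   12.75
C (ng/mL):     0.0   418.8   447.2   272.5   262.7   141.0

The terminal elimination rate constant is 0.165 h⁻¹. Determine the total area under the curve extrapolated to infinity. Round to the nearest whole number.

AUC = 4523 ng/mL·h

Trapezoidal AUC_0→12.75:
  [0→2]: (0.0+418.8)/2 × 2 = 418.8
  [2→2.5]: (418.8+447.2)/2 × 0.5 = 216.5
  [2.5→8.5]: (447.2+272.5)/2 × 6 = 2159.1
  [8.5→8.75]: (272.5+262.7)/2 × 0.25 = 66.9
  [8.75→12.75]: (262.7+141.0)/2 × 4 = 807.4
  Sum = 3668.7 ng/mL·h
Extrapolated tail: C_last / k_e = 141.0 / 0.165 = 854.545
AUC_0→∞ = 3668.7 + 854.545 = 4523.245 ng/mL·h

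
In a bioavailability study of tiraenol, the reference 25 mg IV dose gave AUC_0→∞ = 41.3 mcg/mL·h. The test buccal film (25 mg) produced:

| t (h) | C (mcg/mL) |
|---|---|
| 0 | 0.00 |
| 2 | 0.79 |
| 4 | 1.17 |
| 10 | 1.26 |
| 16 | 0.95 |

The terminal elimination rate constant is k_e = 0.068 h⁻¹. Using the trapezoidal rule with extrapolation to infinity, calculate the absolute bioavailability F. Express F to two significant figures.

Trapezoidal AUC_0→16 (buccal film):
  [0→2]: (0.00+0.79)/2 × 2 = 0.79
  [2→4]: (0.79+1.17)/2 × 2 = 1.96
  [4→10]: (1.17+1.26)/2 × 6 = 7.29
  [10→16]: (1.26+0.95)/2 × 6 = 6.63
  Sum = 16.67 mcg/mL·h
Tail: C_last/k_e = 0.95/0.068 = 13.971
AUC_0→∞ (buccal film) = 16.67 + 13.971 = 30.641 mcg/mL·h
F = (AUC_ev/D_ev)/(AUC_iv/D_iv) = (30.641/25)/(41.3/25) = 1.22564/1.652 = 0.7419

F = 0.74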